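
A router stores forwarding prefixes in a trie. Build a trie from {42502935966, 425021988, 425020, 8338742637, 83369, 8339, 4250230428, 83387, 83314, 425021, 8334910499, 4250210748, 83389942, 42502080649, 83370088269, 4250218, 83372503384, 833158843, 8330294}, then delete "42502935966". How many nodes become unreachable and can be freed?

A node on "42502935966"'s path can go only if nothing else ends at it or branches off below it.
The suffix "935966" (6 nodes) is used only by "42502935966"; the node for "42502" still has the child "1", so pruning stops there.
Nodes removed: 6

6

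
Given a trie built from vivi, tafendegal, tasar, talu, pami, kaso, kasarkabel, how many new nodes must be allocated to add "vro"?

2

Walking "vro" from the root, the first 1 characters ("v") follow existing edges; "r" is the first miss.
So 3 − 1 = 2 new nodes.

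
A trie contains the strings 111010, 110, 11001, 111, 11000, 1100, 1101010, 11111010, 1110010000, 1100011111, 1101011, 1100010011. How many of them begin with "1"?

12

Filter for entries beginning with "1":
Words under "1": 110, 1100, 11000, 1100010011, 1100011111, 11001, 1101010, 1101011, 111, 1110010000, 111010, 11111010
Count: 12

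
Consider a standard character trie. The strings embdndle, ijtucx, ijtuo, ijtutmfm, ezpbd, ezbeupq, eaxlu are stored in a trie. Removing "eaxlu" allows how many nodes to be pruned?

4

After clearing the end-marker at "eaxlu", prune upward until reaching a node still needed by another word.
The suffix "axlu" (4 nodes) is used only by "eaxlu"; the node for "e" still has the child "m", so pruning stops there.
Nodes removed: 4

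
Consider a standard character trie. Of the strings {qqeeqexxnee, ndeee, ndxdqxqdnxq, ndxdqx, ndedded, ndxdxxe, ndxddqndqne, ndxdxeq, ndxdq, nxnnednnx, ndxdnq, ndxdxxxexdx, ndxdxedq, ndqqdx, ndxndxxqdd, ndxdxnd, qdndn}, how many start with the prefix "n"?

Filter for entries beginning with "n":
Matches: "ndedded", "ndeee", "ndqqdx", "ndxddqndqne", "ndxdnq", "ndxdq", "ndxdqx", "ndxdqxqdnxq", "ndxdxedq", "ndxdxeq", "ndxdxnd", "ndxdxxe", "ndxdxxxexdx", "ndxndxxqdd", "nxnnednnx"
Count: 15

15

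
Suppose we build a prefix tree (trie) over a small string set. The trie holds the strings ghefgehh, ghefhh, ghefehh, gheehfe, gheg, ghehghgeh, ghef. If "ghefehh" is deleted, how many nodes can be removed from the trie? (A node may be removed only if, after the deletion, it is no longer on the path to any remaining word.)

A node on "ghefehh"'s path can go only if nothing else ends at it or branches off below it.
The suffix "ehh" (3 nodes) is used only by "ghefehh"; the node for "ghef" still has the child "g", so pruning stops there.
Nodes removed: 3

3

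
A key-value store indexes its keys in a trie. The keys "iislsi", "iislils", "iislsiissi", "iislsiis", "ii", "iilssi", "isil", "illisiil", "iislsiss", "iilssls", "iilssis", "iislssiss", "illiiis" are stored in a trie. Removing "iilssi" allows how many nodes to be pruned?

Walk "iilssi" from the leaf back toward the root, removing each node that no remaining word uses.
Every node on "iilssi" is still needed (e.g. by "iilssis"), so nothing is freed.
Nodes removed: 0

0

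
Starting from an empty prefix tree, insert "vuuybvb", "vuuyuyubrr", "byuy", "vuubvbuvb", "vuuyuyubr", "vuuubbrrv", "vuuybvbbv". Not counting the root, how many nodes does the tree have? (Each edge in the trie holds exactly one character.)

31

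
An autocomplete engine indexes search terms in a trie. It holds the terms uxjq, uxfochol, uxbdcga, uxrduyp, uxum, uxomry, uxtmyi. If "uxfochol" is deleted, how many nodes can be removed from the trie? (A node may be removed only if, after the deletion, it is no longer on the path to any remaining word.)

After clearing the end-marker at "uxfochol", prune upward until reaching a node still needed by another word.
The suffix "fochol" (6 nodes) is used only by "uxfochol"; the node for "ux" still has the child "j", so pruning stops there.
Nodes removed: 6

6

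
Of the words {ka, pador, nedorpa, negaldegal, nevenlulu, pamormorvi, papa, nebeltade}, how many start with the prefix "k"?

1

Filter for entries beginning with "k":
Matches: "ka"
Count: 1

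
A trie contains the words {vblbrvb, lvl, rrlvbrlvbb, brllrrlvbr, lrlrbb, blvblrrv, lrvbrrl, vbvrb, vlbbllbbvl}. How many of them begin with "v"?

Traverse to the node for "v", then collect every word in that subtree.
Matches: "vblbrvb", "vbvrb", "vlbbllbbvl"
Count: 3

3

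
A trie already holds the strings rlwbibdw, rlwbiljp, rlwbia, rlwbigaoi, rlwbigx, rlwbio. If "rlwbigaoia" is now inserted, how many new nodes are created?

1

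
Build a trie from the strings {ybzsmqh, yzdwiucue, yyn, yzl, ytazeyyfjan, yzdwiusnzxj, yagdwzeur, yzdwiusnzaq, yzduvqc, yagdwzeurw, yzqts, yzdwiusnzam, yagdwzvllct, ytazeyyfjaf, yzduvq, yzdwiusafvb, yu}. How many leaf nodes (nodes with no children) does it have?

15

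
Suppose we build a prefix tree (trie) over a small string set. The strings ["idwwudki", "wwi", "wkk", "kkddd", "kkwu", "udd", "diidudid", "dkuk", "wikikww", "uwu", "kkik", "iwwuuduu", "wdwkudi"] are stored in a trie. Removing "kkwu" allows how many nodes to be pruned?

2

A node on "kkwu"'s path can go only if nothing else ends at it or branches off below it.
The suffix "wu" (2 nodes) is used only by "kkwu"; the node for "kk" still has the child "d", so pruning stops there.
Nodes removed: 2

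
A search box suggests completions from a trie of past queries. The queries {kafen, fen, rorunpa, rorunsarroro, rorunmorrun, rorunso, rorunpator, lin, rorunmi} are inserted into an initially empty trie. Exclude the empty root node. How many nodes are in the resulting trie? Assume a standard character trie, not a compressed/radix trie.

Trie structure (* marks end of a word):
(root)
├─ f
│  └─ e
│     └─ n *
├─ k
│  └─ a
│     └─ f
│        └─ e
│           └─ n *
├─ l
│  └─ i
│     └─ n *
└─ r
   └─ o
      └─ r
         └─ u
            └─ n
               ├─ m
               │  ├─ i *
               │  └─ o
               │     └─ r
               │        └─ r
               │           └─ u
               │              └─ n *
               ├─ p
               │  └─ a *
               │     └─ t
               │        └─ o
               │           └─ r *
               └─ s
                  ├─ a
                  │  └─ r
                  │     └─ r
                  │        └─ o
                  │           └─ r
                  │              └─ o *
                  └─ o *
Counting every labelled node above: 36.

36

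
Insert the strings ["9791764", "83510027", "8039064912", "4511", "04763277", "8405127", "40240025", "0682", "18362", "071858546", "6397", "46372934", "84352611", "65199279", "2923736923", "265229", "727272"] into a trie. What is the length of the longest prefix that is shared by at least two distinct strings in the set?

Equivalently: take the maximum, over all pairs, of their longest common prefix length.
e.g. "8405127" and "84352611" share the prefix "84" of length 2; no pair shares a longer one.
Longest shared-prefix length: 2

2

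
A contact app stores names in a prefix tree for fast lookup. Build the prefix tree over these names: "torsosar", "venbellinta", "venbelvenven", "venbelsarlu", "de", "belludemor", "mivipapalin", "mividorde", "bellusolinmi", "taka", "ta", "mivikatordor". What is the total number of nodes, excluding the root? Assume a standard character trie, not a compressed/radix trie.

Insert word by word; a character creates a node only if that edge doesn't already exist:
  "torsosar" → 8 new (t, o, r, s, o, s, a, r)
  "venbellinta" → 11 new (v, e, n, b, e, l, l, i, n, t, a)
  "venbelvenven" → prefix "venbel" already present; 6 new (v, e, n, v, e, n)
  "venbelsarlu" → prefix "venbel" already present; 5 new (s, a, r, l, u)
  "de" → 2 new (d, e)
  "belludemor" → 10 new (b, e, l, l, u, d, e, m, o, r)
  "mivipapalin" → 11 new (m, i, v, i, p, a, p, a, l, i, n)
  "mividorde" → prefix "mivi" already present; 5 new (d, o, r, d, e)
  "bellusolinmi" → prefix "bellu" already present; 7 new (s, o, l, i, n, m, i)
  "taka" → prefix "t" already present; 3 new (a, k, a)
  "ta" → prefix "ta" already present; 0 new (none)
  "mivikatordor" → prefix "mivi" already present; 8 new (k, a, t, o, r, d, o, r)
Total nodes = 8 + 11 + 6 + 5 + 2 + 10 + 11 + 5 + 7 + 3 + 0 + 8 = 76

76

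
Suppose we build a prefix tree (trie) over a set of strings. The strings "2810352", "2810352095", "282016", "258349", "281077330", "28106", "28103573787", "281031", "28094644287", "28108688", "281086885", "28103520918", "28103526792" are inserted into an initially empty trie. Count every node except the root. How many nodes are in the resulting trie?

51

Insert word by word; a character creates a node only if that edge doesn't already exist:
  "2810352" → 7 new (2, 8, 1, 0, 3, 5, 2)
  "2810352095" → prefix "2810352" already present; 3 new (0, 9, 5)
  "282016" → prefix "28" already present; 4 new (2, 0, 1, 6)
  "258349" → prefix "2" already present; 5 new (5, 8, 3, 4, 9)
  "281077330" → prefix "2810" already present; 5 new (7, 7, 3, 3, 0)
  "28106" → prefix "2810" already present; 1 new (6)
  "28103573787" → prefix "281035" already present; 5 new (7, 3, 7, 8, 7)
  "281031" → prefix "28103" already present; 1 new (1)
  "28094644287" → prefix "28" already present; 9 new (0, 9, 4, 6, 4, 4, 2, 8, 7)
  "28108688" → prefix "2810" already present; 4 new (8, 6, 8, 8)
  "281086885" → prefix "28108688" already present; 1 new (5)
  "28103520918" → prefix "281035209" already present; 2 new (1, 8)
  "28103526792" → prefix "2810352" already present; 4 new (6, 7, 9, 2)
Total nodes = 7 + 3 + 4 + 5 + 5 + 1 + 5 + 1 + 9 + 4 + 1 + 2 + 4 = 51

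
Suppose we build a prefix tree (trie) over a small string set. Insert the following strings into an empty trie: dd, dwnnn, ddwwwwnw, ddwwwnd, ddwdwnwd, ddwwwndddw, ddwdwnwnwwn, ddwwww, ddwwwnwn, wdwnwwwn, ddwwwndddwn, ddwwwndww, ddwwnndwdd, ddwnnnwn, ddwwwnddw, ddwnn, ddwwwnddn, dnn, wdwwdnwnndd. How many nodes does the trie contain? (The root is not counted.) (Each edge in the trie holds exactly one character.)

62

For each word, the new-node count is its length minus the longest prefix already in the trie:
  "dd" → 2 new (d, d)
  "dwnnn" → prefix "d" already present; 4 new (w, n, n, n)
  "ddwwwwnw" → prefix "dd" already present; 6 new (w, w, w, w, n, w)
  "ddwwwnd" → prefix "ddwww" already present; 2 new (n, d)
  "ddwdwnwd" → prefix "ddw" already present; 5 new (d, w, n, w, d)
  "ddwwwndddw" → prefix "ddwwwnd" already present; 3 new (d, d, w)
  "ddwdwnwnwwn" → prefix "ddwdwnw" already present; 4 new (n, w, w, n)
  "ddwwww" → prefix "ddwwww" already present; 0 new (none)
  "ddwwwnwn" → prefix "ddwwwn" already present; 2 new (w, n)
  "wdwnwwwn" → 8 new (w, d, w, n, w, w, w, n)
  "ddwwwndddwn" → prefix "ddwwwndddw" already present; 1 new (n)
  "ddwwwndww" → prefix "ddwwwnd" already present; 2 new (w, w)
  "ddwwnndwdd" → prefix "ddww" already present; 6 new (n, n, d, w, d, d)
  "ddwnnnwn" → prefix "ddw" already present; 5 new (n, n, n, w, n)
  "ddwwwnddw" → prefix "ddwwwndd" already present; 1 new (w)
  "ddwnn" → prefix "ddwnn" already present; 0 new (none)
  "ddwwwnddn" → prefix "ddwwwndd" already present; 1 new (n)
  "dnn" → prefix "d" already present; 2 new (n, n)
  "wdwwdnwnndd" → prefix "wdw" already present; 8 new (w, d, n, w, n, n, d, d)
Total nodes = 2 + 4 + 6 + 2 + 5 + 3 + 4 + 0 + 2 + 8 + 1 + 2 + 6 + 5 + 1 + 0 + 1 + 2 + 8 = 62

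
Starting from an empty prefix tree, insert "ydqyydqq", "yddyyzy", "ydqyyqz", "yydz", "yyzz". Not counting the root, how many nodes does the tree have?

20

Trie structure (* marks end of a word):
(root)
└─ y
   ├─ d
   │  ├─ d
   │  │  └─ y
   │  │     └─ y
   │  │        └─ z
   │  │           └─ y *
   │  └─ q
   │     └─ y
   │        └─ y
   │           ├─ d
   │           │  └─ q
   │           │     └─ q *
   │           └─ q
   │              └─ z *
   └─ y
      ├─ d
      │  └─ z *
      └─ z
         └─ z *
Counting every labelled node above: 20.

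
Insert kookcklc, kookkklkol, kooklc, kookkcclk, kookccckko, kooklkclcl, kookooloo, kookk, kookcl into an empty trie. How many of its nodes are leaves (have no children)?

A leaf is a node with no children — equivalently, the end of a word that is not a proper prefix of any other stored word.
Those words: "kookccckko", "kookcklc", "kookcl", "kookkcclk", "kookkklkol", "kooklc", "kooklkclcl", "kookooloo"
Leaf count: 8

8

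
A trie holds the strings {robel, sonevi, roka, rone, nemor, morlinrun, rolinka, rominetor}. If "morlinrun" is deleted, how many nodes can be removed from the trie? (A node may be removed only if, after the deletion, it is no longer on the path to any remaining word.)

Walk "morlinrun" from the leaf back toward the root, removing each node that no remaining word uses.
No other word shares any prefix with "morlinrun", so all 9 of its nodes go.
Nodes removed: 9

9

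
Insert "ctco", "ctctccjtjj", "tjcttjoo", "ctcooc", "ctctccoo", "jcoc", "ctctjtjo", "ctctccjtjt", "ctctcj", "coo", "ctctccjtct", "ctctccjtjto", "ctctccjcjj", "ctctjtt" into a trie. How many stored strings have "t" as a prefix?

1

Walk to "t"; the words in its subtree are exactly those with that prefix.
Words under "t": tjcttjoo
Count: 1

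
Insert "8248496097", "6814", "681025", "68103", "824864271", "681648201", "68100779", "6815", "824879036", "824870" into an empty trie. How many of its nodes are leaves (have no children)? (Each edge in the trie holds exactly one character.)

10

A leaf is a node with no children — equivalently, the end of a word that is not a proper prefix of any other stored word.
Those words: "68100779", "681025", "68103", "6814", "6815", "681648201", "8248496097", "824864271", "824870", "824879036"
Leaf count: 10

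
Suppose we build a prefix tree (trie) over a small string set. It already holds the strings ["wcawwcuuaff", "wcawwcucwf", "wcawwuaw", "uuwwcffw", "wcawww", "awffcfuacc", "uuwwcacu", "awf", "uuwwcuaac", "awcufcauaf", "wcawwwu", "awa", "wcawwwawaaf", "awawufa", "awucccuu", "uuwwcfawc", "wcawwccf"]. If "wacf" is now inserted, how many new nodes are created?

3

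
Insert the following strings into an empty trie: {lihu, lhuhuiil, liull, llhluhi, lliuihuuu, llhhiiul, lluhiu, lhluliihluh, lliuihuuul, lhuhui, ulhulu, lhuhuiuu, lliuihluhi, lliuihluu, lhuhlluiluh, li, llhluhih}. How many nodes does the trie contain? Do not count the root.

67

Trace insertions, counting only characters that open a new branch:
  "lihu" → 4 new (l, i, h, u)
  "lhuhuiil" → prefix "l" already present; 7 new (h, u, h, u, i, i, l)
  "liull" → prefix "li" already present; 3 new (u, l, l)
  "llhluhi" → prefix "l" already present; 6 new (l, h, l, u, h, i)
  "lliuihuuu" → prefix "ll" already present; 7 new (i, u, i, h, u, u, u)
  "llhhiiul" → prefix "llh" already present; 5 new (h, i, i, u, l)
  "lluhiu" → prefix "ll" already present; 4 new (u, h, i, u)
  "lhluliihluh" → prefix "lh" already present; 9 new (l, u, l, i, i, h, l, u, h)
  "lliuihuuul" → prefix "lliuihuuu" already present; 1 new (l)
  "lhuhui" → prefix "lhuhui" already present; 0 new (none)
  "ulhulu" → 6 new (u, l, h, u, l, u)
  "lhuhuiuu" → prefix "lhuhui" already present; 2 new (u, u)
  "lliuihluhi" → prefix "lliuih" already present; 4 new (l, u, h, i)
  "lliuihluu" → prefix "lliuihlu" already present; 1 new (u)
  "lhuhlluiluh" → prefix "lhuh" already present; 7 new (l, l, u, i, l, u, h)
  "li" → prefix "li" already present; 0 new (none)
  "llhluhih" → prefix "llhluhi" already present; 1 new (h)
Total nodes = 4 + 7 + 3 + 6 + 7 + 5 + 4 + 9 + 1 + 0 + 6 + 2 + 4 + 1 + 7 + 0 + 1 = 67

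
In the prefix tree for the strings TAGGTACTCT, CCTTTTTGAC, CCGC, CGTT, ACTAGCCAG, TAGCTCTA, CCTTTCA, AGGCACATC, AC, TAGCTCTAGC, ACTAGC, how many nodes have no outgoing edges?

8

A leaf is a node with no children — equivalently, the end of a word that is not a proper prefix of any other stored word.
Those words: "ACTAGCCAG", "AGGCACATC", "CCGC", "CCTTTCA", "CCTTTTTGAC", "CGTT", "TAGCTCTAGC", "TAGGTACTCT"
Leaf count: 8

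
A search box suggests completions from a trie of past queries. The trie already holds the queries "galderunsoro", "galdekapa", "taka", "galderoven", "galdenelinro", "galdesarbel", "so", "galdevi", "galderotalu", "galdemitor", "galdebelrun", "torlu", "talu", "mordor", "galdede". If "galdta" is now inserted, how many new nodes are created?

"gald" is already a path in the trie; the remaining "ta" must be added.
So 6 − 4 = 2 new nodes.

2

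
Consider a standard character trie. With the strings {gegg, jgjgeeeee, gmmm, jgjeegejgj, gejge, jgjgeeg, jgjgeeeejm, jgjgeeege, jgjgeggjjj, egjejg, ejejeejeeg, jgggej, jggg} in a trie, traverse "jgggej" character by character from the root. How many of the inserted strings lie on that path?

Walk "jgggej" from the root; an end-of-word marker is hit whenever a stored word is a prefix of "jgggej".
Prefixes of the query that are stored words: "jggg", "jgggej"
Count: 2

2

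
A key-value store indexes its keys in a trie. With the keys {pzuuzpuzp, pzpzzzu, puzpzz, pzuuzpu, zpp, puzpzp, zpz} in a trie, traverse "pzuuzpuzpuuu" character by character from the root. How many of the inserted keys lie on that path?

2

Check each prefix of "pzuuzpuzpuuu" against the stored set — each match is an end-marker on the path.
Prefixes of the query that are stored words: "pzuuzpu", "pzuuzpuzp"
Count: 2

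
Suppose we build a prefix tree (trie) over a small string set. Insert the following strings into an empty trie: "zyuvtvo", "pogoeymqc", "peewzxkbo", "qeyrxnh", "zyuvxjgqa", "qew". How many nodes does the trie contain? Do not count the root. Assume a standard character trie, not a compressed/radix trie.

37

Insert word by word; a character creates a node only if that edge doesn't already exist:
  "zyuvtvo" → 7 new (z, y, u, v, t, v, o)
  "pogoeymqc" → 9 new (p, o, g, o, e, y, m, q, c)
  "peewzxkbo" → prefix "p" already present; 8 new (e, e, w, z, x, k, b, o)
  "qeyrxnh" → 7 new (q, e, y, r, x, n, h)
  "zyuvxjgqa" → prefix "zyuv" already present; 5 new (x, j, g, q, a)
  "qew" → prefix "qe" already present; 1 new (w)
Total nodes = 7 + 9 + 8 + 7 + 5 + 1 = 37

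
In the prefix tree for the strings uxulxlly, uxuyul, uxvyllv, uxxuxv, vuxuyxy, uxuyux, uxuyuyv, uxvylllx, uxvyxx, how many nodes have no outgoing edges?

9

A leaf is a node with no children — equivalently, the end of a word that is not a proper prefix of any other stored word.
Those words: "uxulxlly", "uxuyul", "uxuyux", "uxuyuyv", "uxvylllx", "uxvyllv", "uxvyxx", "uxxuxv", "vuxuyxy"
Leaf count: 9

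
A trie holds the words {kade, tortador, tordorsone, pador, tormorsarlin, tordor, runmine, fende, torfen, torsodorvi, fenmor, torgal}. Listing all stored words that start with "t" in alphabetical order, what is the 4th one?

Filter for "t…" and sort: "tordor", "tordorsone", "torfen", "torgal", "tormorsarlin", "torsodorvi", "tortador"
Position 4: torgal

torgal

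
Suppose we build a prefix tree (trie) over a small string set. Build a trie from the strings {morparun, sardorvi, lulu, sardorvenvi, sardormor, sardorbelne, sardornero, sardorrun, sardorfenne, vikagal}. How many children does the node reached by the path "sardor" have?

6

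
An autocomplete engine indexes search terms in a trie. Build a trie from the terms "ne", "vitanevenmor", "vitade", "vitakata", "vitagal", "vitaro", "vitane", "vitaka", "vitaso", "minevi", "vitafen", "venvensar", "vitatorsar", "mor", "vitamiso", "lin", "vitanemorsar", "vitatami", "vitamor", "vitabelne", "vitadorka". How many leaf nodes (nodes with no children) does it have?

19

A leaf is a node with no children — equivalently, the end of a word that is not a proper prefix of any other stored word.
Those words: "lin", "minevi", "mor", "ne", "venvensar", "vitabelne", "vitade", "vitadorka", "vitafen", "vitagal", "vitakata", "vitamiso", "vitamor", "vitanemorsar", "vitanevenmor", "vitaro", "vitaso", "vitatami", "vitatorsar"
Leaf count: 19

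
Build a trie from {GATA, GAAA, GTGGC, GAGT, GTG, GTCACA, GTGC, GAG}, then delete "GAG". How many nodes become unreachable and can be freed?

A node on "GAG"'s path can go only if nothing else ends at it or branches off below it.
Every node on "GAG" is still needed (e.g. by "GAGT"), so nothing is freed.
Nodes removed: 0

0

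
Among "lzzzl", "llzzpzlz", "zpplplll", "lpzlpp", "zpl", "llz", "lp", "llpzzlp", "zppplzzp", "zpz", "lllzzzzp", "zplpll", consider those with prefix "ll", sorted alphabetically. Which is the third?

DFS of the "ll" subtree visits, in order: "lllzzzzp", "llpzzlp", "llz", "llzzpzlz"
The 3rd is llz.

llz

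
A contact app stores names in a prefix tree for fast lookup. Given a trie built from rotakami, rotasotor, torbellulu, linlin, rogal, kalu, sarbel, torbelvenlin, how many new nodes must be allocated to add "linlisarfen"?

Walking "linlisarfen" from the root, the first 5 characters ("linli") follow existing edges; "s" is the first miss.
Each of the 6 remaining characters creates one node.

6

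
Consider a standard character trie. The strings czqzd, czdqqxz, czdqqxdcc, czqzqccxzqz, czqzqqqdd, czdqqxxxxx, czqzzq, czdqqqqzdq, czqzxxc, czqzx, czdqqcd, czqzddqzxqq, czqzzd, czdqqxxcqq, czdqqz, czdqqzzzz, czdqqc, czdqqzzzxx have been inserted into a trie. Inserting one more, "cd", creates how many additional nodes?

"c" is already a path in the trie; the remaining "d" must be added.
New nodes needed: |"cd"| − 1 = 2 − 1 = 1.

1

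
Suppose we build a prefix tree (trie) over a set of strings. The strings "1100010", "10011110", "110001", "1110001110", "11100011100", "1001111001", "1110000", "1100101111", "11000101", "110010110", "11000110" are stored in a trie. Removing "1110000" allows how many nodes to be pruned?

1

Walk "1110000" from the leaf back toward the root, removing each node that no remaining word uses.
The suffix "0" (1 node) is used only by "1110000"; the node for "111000" still has the child "1", so pruning stops there.
Nodes removed: 1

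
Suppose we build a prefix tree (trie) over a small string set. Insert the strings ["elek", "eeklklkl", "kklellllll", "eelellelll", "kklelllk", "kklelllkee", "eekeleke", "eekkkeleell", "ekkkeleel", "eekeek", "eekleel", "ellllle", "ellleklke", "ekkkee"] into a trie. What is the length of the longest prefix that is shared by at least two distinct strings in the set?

8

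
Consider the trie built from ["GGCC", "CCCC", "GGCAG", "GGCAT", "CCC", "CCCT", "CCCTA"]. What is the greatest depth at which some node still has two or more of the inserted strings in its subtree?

4

Look for the deepest trie node that still has at least two words in its subtree.
e.g. "CCCT" and "CCCTA" share the prefix "CCCT" of length 4; no pair shares a longer one.
Longest shared-prefix length: 4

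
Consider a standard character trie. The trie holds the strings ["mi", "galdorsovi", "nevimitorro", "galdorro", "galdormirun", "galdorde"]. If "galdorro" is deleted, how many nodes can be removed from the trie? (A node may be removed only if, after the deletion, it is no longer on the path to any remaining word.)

2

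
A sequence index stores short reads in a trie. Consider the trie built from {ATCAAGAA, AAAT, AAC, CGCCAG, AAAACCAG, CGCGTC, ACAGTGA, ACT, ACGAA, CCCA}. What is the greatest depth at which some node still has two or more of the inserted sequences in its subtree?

3

The deepest shared node is where two words last agree before diverging.
e.g. "AAAACCAG" and "AAAT" share the prefix "AAA" of length 3; no pair shares a longer one.
Longest shared-prefix length: 3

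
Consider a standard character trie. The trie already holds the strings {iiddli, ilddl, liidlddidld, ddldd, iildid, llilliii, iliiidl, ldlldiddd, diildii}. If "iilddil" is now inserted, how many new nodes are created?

3

The longest prefix of "iilddil" already in the trie is "iild" (length 4).
New nodes needed: |"iilddil"| − 4 = 7 − 4 = 3.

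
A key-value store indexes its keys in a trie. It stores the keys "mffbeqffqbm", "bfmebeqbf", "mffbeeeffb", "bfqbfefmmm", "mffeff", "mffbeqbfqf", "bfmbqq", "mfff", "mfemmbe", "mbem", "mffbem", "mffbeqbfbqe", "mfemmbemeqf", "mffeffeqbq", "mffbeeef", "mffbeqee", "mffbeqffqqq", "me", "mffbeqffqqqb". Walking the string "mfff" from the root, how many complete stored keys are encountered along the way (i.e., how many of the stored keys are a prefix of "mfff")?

Traverse "mfff" character by character; count nodes along the way that are marked as word ends.
Prefixes of the query that are stored words: "mfff"
Count: 1

1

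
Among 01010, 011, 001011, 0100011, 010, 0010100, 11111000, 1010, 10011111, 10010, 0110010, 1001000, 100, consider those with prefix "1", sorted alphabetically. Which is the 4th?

Words with prefix "1", in lexicographic order: "100", "10010", "1001000", "10011111", "1010", "11111000"
Position 4: 10011111

10011111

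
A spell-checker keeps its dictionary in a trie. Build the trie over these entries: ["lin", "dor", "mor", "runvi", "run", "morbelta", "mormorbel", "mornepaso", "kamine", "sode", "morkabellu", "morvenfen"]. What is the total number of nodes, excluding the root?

54

Trace insertions, counting only characters that open a new branch:
  "lin" → 3 new (l, i, n)
  "dor" → 3 new (d, o, r)
  "mor" → 3 new (m, o, r)
  "runvi" → 5 new (r, u, n, v, i)
  "run" → prefix "run" already present; 0 new (none)
  "morbelta" → prefix "mor" already present; 5 new (b, e, l, t, a)
  "mormorbel" → prefix "mor" already present; 6 new (m, o, r, b, e, l)
  "mornepaso" → prefix "mor" already present; 6 new (n, e, p, a, s, o)
  "kamine" → 6 new (k, a, m, i, n, e)
  "sode" → 4 new (s, o, d, e)
  "morkabellu" → prefix "mor" already present; 7 new (k, a, b, e, l, l, u)
  "morvenfen" → prefix "mor" already present; 6 new (v, e, n, f, e, n)
Total nodes = 3 + 3 + 3 + 5 + 0 + 5 + 6 + 6 + 6 + 4 + 7 + 6 = 54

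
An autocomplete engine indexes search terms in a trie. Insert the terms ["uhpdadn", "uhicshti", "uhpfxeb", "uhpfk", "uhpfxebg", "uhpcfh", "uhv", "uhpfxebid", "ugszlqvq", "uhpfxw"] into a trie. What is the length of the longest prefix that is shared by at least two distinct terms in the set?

The deepest shared node is where two words last agree before diverging.
e.g. "uhpfxeb" and "uhpfxebg" share the prefix "uhpfxeb" of length 7; no pair shares a longer one.
Longest shared-prefix length: 7

7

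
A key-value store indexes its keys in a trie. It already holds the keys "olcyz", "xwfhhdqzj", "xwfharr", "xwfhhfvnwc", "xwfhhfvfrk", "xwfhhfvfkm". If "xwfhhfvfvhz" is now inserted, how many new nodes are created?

3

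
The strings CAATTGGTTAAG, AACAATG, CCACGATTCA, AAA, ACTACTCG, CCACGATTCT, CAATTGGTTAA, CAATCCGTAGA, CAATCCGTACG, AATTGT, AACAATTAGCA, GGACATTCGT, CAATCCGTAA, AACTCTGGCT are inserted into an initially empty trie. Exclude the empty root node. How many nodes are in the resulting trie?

Count nodes per top-level branch (shared prefixes stored once):
  'A'-branch (AAA, AACAATG, AACAATTAGCA, AACTCTGGCT, AATTGT, ACTACTCG): 31 nodes
  'C'-branch (CAATCCGTAA, CAATCCGTACG, CAATCCGTAGA, CAATTGGTTAA, CAATTGGTTAAG, CCACGATTCA, CCACGATTCT): 32 nodes
  'G'-branch (GGACATTCGT): 10 nodes
Sum: 73

73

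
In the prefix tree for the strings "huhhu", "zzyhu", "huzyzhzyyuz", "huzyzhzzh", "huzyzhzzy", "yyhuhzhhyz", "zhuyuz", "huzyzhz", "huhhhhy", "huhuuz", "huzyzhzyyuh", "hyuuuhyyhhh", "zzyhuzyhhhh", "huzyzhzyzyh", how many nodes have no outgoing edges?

Leaves are exactly the stored words that no other stored word extends.
Those words: "huhhhhy", "huhhu", "huhuuz", "huzyzhzyyuh", "huzyzhzyyuz", "huzyzhzyzyh", "huzyzhzzh", "huzyzhzzy", "hyuuuhyyhhh", "yyhuhzhhyz", "zhuyuz", "zzyhuzyhhhh"
Leaf count: 12

12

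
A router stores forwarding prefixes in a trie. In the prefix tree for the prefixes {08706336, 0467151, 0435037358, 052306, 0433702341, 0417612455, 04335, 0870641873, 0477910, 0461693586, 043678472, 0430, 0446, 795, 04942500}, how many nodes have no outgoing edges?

15

A leaf is a node with no children — equivalently, the end of a word that is not a proper prefix of any other stored word.
Those words: "0417612455", "0430", "04335", "0433702341", "0435037358", "043678472", "0446", "0461693586", "0467151", "0477910", "04942500", "052306", "08706336", "0870641873", "795"
Leaf count: 15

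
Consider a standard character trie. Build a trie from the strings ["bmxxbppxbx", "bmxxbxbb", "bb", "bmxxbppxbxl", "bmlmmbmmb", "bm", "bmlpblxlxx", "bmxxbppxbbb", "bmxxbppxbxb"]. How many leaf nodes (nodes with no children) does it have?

Leaves are exactly the stored words that no other stored word extends.
Those words: "bb", "bmlmmbmmb", "bmlpblxlxx", "bmxxbppxbbb", "bmxxbppxbxb", "bmxxbppxbxl", "bmxxbxbb"
Leaf count: 7

7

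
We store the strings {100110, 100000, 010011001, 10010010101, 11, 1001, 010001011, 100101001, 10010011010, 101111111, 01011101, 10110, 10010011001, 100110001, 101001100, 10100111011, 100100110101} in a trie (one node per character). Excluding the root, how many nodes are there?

68

Count nodes per top-level branch (shared prefixes stored once):
  '0'-branch (010001011, 010011001, 01011101): 19 nodes
  '1'-branch (100000, 1001, 10010010101, 10010011001, 10010011010, 100100110101, 100101001, 100110, 100110001, 101001100, 10100111011, 10110, 101111111, 11): 49 nodes
Sum: 68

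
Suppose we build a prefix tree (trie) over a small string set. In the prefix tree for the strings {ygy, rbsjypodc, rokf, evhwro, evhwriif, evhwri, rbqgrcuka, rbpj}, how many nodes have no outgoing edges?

7

Leaves are exactly the stored words that no other stored word extends.
Those words: "evhwriif", "evhwro", "rbpj", "rbqgrcuka", "rbsjypodc", "rokf", "ygy"
Leaf count: 7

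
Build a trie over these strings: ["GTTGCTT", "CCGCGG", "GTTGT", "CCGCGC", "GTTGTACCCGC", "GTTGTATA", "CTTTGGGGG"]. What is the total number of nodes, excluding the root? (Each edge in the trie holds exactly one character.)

For each word, the new-node count is its length minus the longest prefix already in the trie:
  "GTTGCTT" → 7 new (G, T, T, G, C, T, T)
  "CCGCGG" → 6 new (C, C, G, C, G, G)
  "GTTGT" → prefix "GTTG" already present; 1 new (T)
  "CCGCGC" → prefix "CCGCG" already present; 1 new (C)
  "GTTGTACCCGC" → prefix "GTTGT" already present; 6 new (A, C, C, C, G, C)
  "GTTGTATA" → prefix "GTTGTA" already present; 2 new (T, A)
  "CTTTGGGGG" → prefix "C" already present; 8 new (T, T, T, G, G, G, G, G)
Total nodes = 7 + 6 + 1 + 1 + 6 + 2 + 8 = 31

31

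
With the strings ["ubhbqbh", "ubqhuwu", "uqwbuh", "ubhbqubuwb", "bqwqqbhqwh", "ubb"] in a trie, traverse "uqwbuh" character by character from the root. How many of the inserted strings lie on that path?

Walk "uqwbuh" from the root; an end-of-word marker is hit whenever a stored word is a prefix of "uqwbuh".
Prefixes of the query that are stored words: "uqwbuh"
Count: 1

1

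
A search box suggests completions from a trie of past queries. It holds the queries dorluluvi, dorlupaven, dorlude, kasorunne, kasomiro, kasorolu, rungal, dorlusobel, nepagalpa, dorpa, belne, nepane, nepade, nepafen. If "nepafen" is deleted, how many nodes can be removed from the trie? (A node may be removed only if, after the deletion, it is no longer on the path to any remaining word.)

3

A node on "nepafen"'s path can go only if nothing else ends at it or branches off below it.
The suffix "fen" (3 nodes) is used only by "nepafen"; the node for "nepa" still has the child "g", so pruning stops there.
Nodes removed: 3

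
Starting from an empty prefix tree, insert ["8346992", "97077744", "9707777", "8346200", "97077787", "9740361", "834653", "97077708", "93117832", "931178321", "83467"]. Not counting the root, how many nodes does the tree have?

39

Trie structure (* marks end of a word):
(root)
├─ 8
│  └─ 3
│     └─ 4
│        └─ 6
│           ├─ 2
│           │  └─ 0
│           │     └─ 0 *
│           ├─ 5
│           │  └─ 3 *
│           ├─ 7 *
│           └─ 9
│              └─ 9
│                 └─ 2 *
└─ 9
   ├─ 3
   │  └─ 1
   │     └─ 1
   │        └─ 7
   │           └─ 8
   │              └─ 3
   │                 └─ 2 *
   │                    └─ 1 *
   └─ 7
      ├─ 0
      │  └─ 7
      │     └─ 7
      │        └─ 7
      │           ├─ 0
      │           │  └─ 8 *
      │           ├─ 4
      │           │  └─ 4 *
      │           ├─ 7 *
      │           └─ 8
      │              └─ 7 *
      └─ 4
         └─ 0
            └─ 3
               └─ 6
                  └─ 1 *
Counting every labelled node above: 39.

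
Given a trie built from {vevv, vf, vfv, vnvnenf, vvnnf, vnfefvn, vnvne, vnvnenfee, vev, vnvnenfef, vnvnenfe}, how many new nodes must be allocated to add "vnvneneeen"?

The longest prefix of "vnvneneeen" already in the trie is "vnvnen" (length 6).
Each of the 4 remaining characters creates one node.

4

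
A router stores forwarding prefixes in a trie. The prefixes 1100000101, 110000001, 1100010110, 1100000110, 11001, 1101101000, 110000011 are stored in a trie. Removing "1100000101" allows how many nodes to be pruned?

A node on "1100000101"'s path can go only if nothing else ends at it or branches off below it.
The suffix "01" (2 nodes) is used only by "1100000101"; the node for "11000001" still has the child "1", so pruning stops there.
Nodes removed: 2

2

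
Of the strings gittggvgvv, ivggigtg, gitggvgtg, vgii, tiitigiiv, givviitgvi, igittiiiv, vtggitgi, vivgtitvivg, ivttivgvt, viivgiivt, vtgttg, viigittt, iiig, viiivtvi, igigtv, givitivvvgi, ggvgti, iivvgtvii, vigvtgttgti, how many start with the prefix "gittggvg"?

Walk to "gittggvg"; the words in its subtree are exactly those with that prefix.
Matches: "gittggvgvv"
Count: 1

1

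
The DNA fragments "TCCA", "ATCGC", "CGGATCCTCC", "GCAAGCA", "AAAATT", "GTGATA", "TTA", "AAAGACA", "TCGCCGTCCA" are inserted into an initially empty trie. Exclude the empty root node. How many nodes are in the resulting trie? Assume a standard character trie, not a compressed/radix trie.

50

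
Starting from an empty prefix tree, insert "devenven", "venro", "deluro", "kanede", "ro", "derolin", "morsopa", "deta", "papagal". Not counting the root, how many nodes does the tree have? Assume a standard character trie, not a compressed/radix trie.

46

Insert word by word; a character creates a node only if that edge doesn't already exist:
  "devenven" → 8 new (d, e, v, e, n, v, e, n)
  "venro" → 5 new (v, e, n, r, o)
  "deluro" → prefix "de" already present; 4 new (l, u, r, o)
  "kanede" → 6 new (k, a, n, e, d, e)
  "ro" → 2 new (r, o)
  "derolin" → prefix "de" already present; 5 new (r, o, l, i, n)
  "morsopa" → 7 new (m, o, r, s, o, p, a)
  "deta" → prefix "de" already present; 2 new (t, a)
  "papagal" → 7 new (p, a, p, a, g, a, l)
Total nodes = 8 + 5 + 4 + 6 + 2 + 5 + 7 + 2 + 7 = 46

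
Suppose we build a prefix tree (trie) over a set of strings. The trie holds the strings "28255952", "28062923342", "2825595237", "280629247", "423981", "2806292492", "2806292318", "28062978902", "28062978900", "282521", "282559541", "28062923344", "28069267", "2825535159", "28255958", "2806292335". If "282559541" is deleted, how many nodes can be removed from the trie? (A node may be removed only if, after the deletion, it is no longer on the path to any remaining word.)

Walk "282559541" from the leaf back toward the root, removing each node that no remaining word uses.
The suffix "41" (2 nodes) is used only by "282559541"; the node for "2825595" still has the child "2", so pruning stops there.
Nodes removed: 2

2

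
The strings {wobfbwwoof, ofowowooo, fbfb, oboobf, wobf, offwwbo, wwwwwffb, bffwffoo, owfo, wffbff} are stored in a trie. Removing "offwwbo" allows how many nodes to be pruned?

5

A node on "offwwbo"'s path can go only if nothing else ends at it or branches off below it.
The suffix "fwwbo" (5 nodes) is used only by "offwwbo"; the node for "of" still has the child "o", so pruning stops there.
Nodes removed: 5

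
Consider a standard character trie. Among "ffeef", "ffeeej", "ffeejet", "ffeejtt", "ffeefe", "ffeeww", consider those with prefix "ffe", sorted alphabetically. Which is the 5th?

ffeejtt

DFS of the "ffe" subtree visits, in order: "ffeeej", "ffeef", "ffeefe", "ffeejet", "ffeejtt", "ffeeww"
Position 5: ffeejtt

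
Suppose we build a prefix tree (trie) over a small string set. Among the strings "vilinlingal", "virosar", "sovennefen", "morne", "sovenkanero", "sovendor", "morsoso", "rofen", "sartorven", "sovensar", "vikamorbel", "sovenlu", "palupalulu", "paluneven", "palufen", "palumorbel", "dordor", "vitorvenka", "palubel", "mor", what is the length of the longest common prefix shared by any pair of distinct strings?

Look for the deepest trie node that still has at least two words in its subtree.
"sovendor" and "sovenkanero" agree on "soven" (5 characters) before diverging; nothing deeper is shared.
Longest shared-prefix length: 5

5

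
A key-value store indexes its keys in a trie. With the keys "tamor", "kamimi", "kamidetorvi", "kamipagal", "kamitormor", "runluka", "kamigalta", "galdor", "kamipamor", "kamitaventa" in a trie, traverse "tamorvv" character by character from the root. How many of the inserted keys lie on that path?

Check each prefix of "tamorvv" against the stored set — each match is an end-marker on the path.
Prefixes of the query that are stored words: "tamor"
Count: 1

1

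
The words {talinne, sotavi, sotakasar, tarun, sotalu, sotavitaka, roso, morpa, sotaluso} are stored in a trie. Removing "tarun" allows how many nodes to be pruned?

3

After clearing the end-marker at "tarun", prune upward until reaching a node still needed by another word.
The suffix "run" (3 nodes) is used only by "tarun"; the node for "ta" still has the child "l", so pruning stops there.
Nodes removed: 3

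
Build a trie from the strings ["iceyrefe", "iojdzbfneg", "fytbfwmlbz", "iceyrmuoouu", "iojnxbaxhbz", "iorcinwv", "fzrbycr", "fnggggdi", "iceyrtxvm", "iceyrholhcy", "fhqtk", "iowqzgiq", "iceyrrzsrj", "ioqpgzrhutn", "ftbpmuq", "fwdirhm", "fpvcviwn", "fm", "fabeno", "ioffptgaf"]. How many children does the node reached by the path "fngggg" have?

1

Follow the path "fngggg" to its node, then look at its outgoing edges.
Distinct next characters after "fngggg": d.
That node has 1 child edge.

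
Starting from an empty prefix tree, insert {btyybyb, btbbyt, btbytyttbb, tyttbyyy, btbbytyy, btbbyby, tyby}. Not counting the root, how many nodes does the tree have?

Trace insertions, counting only characters that open a new branch:
  "btyybyb" → 7 new (b, t, y, y, b, y, b)
  "btbbyt" → prefix "bt" already present; 4 new (b, b, y, t)
  "btbytyttbb" → prefix "btb" already present; 7 new (y, t, y, t, t, b, b)
  "tyttbyyy" → 8 new (t, y, t, t, b, y, y, y)
  "btbbytyy" → prefix "btbbyt" already present; 2 new (y, y)
  "btbbyby" → prefix "btbby" already present; 2 new (b, y)
  "tyby" → prefix "ty" already present; 2 new (b, y)
Total nodes = 7 + 4 + 7 + 8 + 2 + 2 + 2 = 32

32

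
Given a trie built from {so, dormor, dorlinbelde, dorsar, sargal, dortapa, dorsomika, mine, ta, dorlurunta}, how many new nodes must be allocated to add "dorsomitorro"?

The longest prefix of "dorsomitorro" already in the trie is "dorsomi" (length 7).
So 12 − 7 = 5 new nodes.

5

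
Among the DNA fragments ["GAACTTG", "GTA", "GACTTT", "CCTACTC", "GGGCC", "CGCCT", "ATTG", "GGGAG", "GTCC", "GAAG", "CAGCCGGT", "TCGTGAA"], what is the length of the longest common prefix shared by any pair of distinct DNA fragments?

3

Look for the deepest trie node that still has at least two words in its subtree.
"GAACTTG" and "GAAG" agree on "GAA" (3 characters) before diverging; nothing deeper is shared.
Longest shared-prefix length: 3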